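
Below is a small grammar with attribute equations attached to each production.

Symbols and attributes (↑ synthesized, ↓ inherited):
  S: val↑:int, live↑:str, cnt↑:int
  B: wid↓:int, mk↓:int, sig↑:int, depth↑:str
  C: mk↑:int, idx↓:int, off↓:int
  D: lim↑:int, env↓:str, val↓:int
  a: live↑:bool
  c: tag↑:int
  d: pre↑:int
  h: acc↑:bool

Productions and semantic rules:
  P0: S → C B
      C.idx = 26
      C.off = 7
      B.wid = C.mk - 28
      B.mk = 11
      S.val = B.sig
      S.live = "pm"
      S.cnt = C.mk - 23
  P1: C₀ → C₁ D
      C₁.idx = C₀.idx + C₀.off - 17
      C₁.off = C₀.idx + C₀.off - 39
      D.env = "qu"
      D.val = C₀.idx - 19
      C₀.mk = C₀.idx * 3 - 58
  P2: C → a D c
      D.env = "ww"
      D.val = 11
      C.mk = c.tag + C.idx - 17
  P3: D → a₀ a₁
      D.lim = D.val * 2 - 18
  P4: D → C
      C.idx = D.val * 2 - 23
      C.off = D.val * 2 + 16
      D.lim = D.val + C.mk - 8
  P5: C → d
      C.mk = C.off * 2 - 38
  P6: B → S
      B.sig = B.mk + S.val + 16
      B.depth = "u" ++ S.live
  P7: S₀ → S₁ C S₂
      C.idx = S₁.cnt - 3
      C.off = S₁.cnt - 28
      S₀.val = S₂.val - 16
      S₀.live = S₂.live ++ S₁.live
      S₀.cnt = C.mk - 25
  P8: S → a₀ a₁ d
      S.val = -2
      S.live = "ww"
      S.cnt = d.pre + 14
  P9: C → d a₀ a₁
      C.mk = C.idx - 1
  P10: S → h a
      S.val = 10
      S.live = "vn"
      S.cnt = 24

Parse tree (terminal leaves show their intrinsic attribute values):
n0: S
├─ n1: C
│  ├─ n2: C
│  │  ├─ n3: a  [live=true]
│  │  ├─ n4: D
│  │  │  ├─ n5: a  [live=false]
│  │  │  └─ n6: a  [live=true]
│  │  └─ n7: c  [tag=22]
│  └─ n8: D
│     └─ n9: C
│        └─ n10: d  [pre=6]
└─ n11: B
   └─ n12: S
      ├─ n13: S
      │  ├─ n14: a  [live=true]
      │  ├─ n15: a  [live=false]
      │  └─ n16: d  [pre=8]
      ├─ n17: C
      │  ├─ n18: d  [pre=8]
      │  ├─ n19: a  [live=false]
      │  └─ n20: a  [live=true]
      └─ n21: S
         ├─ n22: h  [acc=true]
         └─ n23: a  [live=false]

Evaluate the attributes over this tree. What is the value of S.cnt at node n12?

1. n1.idx = 26  [26]
2. n1.off = 7  [7]
3. n2.idx = 16  [C₀.idx + C₀.off - 17]
4. n2.off = -6  [C₀.idx + C₀.off - 39]
5. n3.live = true  [terminal]
6. n4.env = "ww"  ["ww"]
7. n4.val = 11  [11]
8. n5.live = false  [terminal]
9. n6.live = true  [terminal]
10. n4.lim = 4  [D.val * 2 - 18]
11. n7.tag = 22  [terminal]
12. n2.mk = 21  [c.tag + C.idx - 17]
13. n8.env = "qu"  ["qu"]
14. n8.val = 7  [C₀.idx - 19]
15. n9.idx = -9  [D.val * 2 - 23]
16. n9.off = 30  [D.val * 2 + 16]
17. n10.pre = 6  [terminal]
18. n9.mk = 22  [C.off * 2 - 38]
19. n8.lim = 21  [D.val + C.mk - 8]
20. n1.mk = 20  [C₀.idx * 3 - 58]
21. n11.wid = -8  [C.mk - 28]
22. n11.mk = 11  [11]
23. n14.live = true  [terminal]
24. n15.live = false  [terminal]
25. n16.pre = 8  [terminal]
26. n13.val = -2  [-2]
27. n13.live = "ww"  ["ww"]
28. n13.cnt = 22  [d.pre + 14]
29. n17.idx = 19  [S₁.cnt - 3]
30. n17.off = -6  [S₁.cnt - 28]
31. n18.pre = 8  [terminal]
32. n19.live = false  [terminal]
33. n20.live = true  [terminal]
34. n17.mk = 18  [C.idx - 1]
35. n22.acc = true  [terminal]
36. n23.live = false  [terminal]
37. n21.val = 10  [10]
38. n21.live = "vn"  ["vn"]
39. n21.cnt = 24  [24]
40. n12.val = -6  [S₂.val - 16]
41. n12.live = "vnww"  [S₂.live ++ S₁.live]
42. n12.cnt = -7  [C.mk - 25]
43. n11.sig = 21  [B.mk + S.val + 16]
44. n11.depth = "uvnww"  ["u" ++ S.live]
45. n0.val = 21  [B.sig]
46. n0.live = "pm"  ["pm"]
47. n0.cnt = -3  [C.mk - 23]

-7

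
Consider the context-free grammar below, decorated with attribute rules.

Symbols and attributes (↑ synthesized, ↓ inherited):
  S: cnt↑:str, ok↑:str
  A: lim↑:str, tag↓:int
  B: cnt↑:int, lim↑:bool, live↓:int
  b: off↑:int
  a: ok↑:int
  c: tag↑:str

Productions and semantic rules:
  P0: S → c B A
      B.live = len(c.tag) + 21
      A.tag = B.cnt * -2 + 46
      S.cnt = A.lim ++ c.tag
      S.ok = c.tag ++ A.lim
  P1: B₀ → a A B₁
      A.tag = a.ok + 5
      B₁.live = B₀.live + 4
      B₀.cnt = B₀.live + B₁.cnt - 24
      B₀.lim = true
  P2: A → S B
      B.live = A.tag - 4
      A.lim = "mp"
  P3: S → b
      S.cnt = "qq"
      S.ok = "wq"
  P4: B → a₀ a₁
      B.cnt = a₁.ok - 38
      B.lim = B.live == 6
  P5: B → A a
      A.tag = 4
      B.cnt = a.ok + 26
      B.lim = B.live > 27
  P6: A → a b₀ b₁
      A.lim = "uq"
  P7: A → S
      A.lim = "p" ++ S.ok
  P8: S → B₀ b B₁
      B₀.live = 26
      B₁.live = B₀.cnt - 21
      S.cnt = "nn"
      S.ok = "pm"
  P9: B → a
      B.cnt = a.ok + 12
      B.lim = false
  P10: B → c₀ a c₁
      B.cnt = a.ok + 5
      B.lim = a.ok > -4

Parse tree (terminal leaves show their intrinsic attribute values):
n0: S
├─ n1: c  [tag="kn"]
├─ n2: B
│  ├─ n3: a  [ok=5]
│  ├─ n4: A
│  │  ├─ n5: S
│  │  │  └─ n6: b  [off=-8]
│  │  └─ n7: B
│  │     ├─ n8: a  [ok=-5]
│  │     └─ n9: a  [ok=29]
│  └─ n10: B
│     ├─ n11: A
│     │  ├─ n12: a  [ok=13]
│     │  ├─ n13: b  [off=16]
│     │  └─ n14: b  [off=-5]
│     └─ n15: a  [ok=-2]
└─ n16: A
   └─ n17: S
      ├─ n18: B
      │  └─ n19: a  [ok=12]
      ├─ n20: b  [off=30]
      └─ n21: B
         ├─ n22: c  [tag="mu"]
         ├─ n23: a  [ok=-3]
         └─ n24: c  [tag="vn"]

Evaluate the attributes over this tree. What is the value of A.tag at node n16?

0

1. n1.tag = "kn"  [terminal]
2. n2.live = 23  [len(c.tag) + 21]
3. n3.ok = 5  [terminal]
4. n4.tag = 10  [a.ok + 5]
5. n6.off = -8  [terminal]
6. n5.cnt = "qq"  ["qq"]
7. n5.ok = "wq"  ["wq"]
8. n7.live = 6  [A.tag - 4]
9. n8.ok = -5  [terminal]
10. n9.ok = 29  [terminal]
11. n7.cnt = -9  [a₁.ok - 38]
12. n7.lim = true  [B.live == 6]
13. n4.lim = "mp"  ["mp"]
14. n10.live = 27  [B₀.live + 4]
15. n11.tag = 4  [4]
16. n12.ok = 13  [terminal]
17. n13.off = 16  [terminal]
18. n14.off = -5  [terminal]
19. n11.lim = "uq"  ["uq"]
20. n15.ok = -2  [terminal]
21. n10.cnt = 24  [a.ok + 26]
22. n10.lim = false  [B.live > 27]
23. n2.cnt = 23  [B₀.live + B₁.cnt - 24]
24. n2.lim = true  [true]
25. n16.tag = 0  [B.cnt * -2 + 46]
26. n18.live = 26  [26]
27. n19.ok = 12  [terminal]
28. n18.cnt = 24  [a.ok + 12]
29. n18.lim = false  [false]
30. n20.off = 30  [terminal]
31. n21.live = 3  [B₀.cnt - 21]
32. n22.tag = "mu"  [terminal]
33. n23.ok = -3  [terminal]
34. n24.tag = "vn"  [terminal]
35. n21.cnt = 2  [a.ok + 5]
36. n21.lim = true  [a.ok > -4]
37. n17.cnt = "nn"  ["nn"]
38. n17.ok = "pm"  ["pm"]
39. n16.lim = "ppm"  ["p" ++ S.ok]
40. n0.cnt = "ppmkn"  [A.lim ++ c.tag]
41. n0.ok = "knppm"  [c.tag ++ A.lim]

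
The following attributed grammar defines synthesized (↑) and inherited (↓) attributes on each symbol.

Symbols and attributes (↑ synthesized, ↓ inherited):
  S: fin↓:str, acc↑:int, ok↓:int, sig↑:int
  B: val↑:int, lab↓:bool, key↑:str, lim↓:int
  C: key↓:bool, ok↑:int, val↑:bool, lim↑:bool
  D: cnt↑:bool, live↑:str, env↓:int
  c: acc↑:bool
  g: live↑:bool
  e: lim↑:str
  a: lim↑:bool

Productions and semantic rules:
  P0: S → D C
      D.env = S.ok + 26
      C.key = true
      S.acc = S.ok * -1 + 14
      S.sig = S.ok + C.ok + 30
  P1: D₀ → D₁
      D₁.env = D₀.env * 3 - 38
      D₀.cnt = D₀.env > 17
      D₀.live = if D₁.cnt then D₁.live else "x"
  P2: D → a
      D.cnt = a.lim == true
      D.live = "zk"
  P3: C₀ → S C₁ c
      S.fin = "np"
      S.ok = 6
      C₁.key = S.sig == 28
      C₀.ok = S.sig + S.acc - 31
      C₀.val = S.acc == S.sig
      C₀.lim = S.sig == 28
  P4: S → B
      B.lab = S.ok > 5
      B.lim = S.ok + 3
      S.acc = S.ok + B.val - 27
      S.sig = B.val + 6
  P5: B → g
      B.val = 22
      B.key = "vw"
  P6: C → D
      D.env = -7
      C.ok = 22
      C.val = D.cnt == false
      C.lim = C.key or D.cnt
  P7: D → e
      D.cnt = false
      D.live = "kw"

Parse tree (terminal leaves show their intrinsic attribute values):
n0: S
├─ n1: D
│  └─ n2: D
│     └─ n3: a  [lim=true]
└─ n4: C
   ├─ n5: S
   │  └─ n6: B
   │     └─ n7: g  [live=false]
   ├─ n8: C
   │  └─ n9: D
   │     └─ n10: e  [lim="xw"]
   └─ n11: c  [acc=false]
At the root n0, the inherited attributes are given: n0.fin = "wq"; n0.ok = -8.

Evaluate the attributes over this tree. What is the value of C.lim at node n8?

1. n0.fin = "wq"  [given at root]
2. n0.ok = -8  [given at root]
3. n1.env = 18  [S.ok + 26]
4. n2.env = 16  [D₀.env * 3 - 38]
5. n3.lim = true  [terminal]
6. n2.cnt = true  [a.lim == true]
7. n2.live = "zk"  ["zk"]
8. n1.cnt = true  [D₀.env > 17]
9. n1.live = "zk"  [if D₁.cnt then D₁.live else "x"]
10. n4.key = true  [true]
11. n5.fin = "np"  ["np"]
12. n5.ok = 6  [6]
13. n6.lab = true  [S.ok > 5]
14. n6.lim = 9  [S.ok + 3]
15. n7.live = false  [terminal]
16. n6.val = 22  [22]
17. n6.key = "vw"  ["vw"]
18. n5.acc = 1  [S.ok + B.val - 27]
19. n5.sig = 28  [B.val + 6]
20. n8.key = true  [S.sig == 28]
21. n9.env = -7  [-7]
22. n10.lim = "xw"  [terminal]
23. n9.cnt = false  [false]
24. n9.live = "kw"  ["kw"]
25. n8.ok = 22  [22]
26. n8.val = true  [D.cnt == false]
27. n8.lim = true  [C.key or D.cnt]
28. n11.acc = false  [terminal]
29. n4.ok = -2  [S.sig + S.acc - 31]
30. n4.val = false  [S.acc == S.sig]
31. n4.lim = true  [S.sig == 28]
32. n0.acc = 22  [S.ok * -1 + 14]
33. n0.sig = 20  [S.ok + C.ok + 30]

true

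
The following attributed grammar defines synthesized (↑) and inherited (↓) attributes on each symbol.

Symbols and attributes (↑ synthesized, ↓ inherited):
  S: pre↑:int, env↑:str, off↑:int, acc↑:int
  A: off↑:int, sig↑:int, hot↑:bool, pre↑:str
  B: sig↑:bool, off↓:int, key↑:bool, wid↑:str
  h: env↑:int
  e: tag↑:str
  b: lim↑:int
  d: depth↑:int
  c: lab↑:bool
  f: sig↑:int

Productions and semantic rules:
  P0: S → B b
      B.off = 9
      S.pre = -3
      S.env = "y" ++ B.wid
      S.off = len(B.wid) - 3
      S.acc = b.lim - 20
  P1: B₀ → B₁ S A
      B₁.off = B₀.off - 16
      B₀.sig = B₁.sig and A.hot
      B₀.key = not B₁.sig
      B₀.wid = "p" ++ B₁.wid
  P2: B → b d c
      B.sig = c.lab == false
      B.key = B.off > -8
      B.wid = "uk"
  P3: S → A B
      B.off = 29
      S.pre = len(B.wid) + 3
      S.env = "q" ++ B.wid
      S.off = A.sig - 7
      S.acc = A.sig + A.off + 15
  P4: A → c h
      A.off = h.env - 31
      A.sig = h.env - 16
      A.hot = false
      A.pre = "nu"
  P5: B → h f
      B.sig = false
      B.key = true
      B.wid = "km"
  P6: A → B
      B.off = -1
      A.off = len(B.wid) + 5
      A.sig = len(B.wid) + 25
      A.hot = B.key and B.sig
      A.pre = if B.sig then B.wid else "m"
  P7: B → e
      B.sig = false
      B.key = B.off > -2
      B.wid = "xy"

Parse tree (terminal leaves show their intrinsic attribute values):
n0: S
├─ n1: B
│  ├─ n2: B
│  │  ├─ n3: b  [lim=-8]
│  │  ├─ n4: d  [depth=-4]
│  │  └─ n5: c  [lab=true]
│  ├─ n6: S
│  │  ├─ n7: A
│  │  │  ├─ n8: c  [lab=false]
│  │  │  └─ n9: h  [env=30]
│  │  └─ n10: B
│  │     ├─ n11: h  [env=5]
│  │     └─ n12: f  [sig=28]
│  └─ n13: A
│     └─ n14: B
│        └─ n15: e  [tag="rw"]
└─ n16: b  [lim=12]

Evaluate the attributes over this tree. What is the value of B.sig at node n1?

1. n1.off = 9  [9]
2. n2.off = -7  [B₀.off - 16]
3. n3.lim = -8  [terminal]
4. n4.depth = -4  [terminal]
5. n5.lab = true  [terminal]
6. n2.sig = false  [c.lab == false]
7. n2.key = true  [B.off > -8]
8. n2.wid = "uk"  ["uk"]
9. n8.lab = false  [terminal]
10. n9.env = 30  [terminal]
11. n7.off = -1  [h.env - 31]
12. n7.sig = 14  [h.env - 16]
13. n7.hot = false  [false]
14. n7.pre = "nu"  ["nu"]
15. n10.off = 29  [29]
16. n11.env = 5  [terminal]
17. n12.sig = 28  [terminal]
18. n10.sig = false  [false]
19. n10.key = true  [true]
20. n10.wid = "km"  ["km"]
21. n6.pre = 5  [len(B.wid) + 3]
22. n6.env = "qkm"  ["q" ++ B.wid]
23. n6.off = 7  [A.sig - 7]
24. n6.acc = 28  [A.sig + A.off + 15]
25. n14.off = -1  [-1]
26. n15.tag = "rw"  [terminal]
27. n14.sig = false  [false]
28. n14.key = true  [B.off > -2]
29. n14.wid = "xy"  ["xy"]
30. n13.off = 7  [len(B.wid) + 5]
31. n13.sig = 27  [len(B.wid) + 25]
32. n13.hot = false  [B.key and B.sig]
33. n13.pre = "m"  [if B.sig then B.wid else "m"]
34. n1.sig = false  [B₁.sig and A.hot]
35. n1.key = true  [not B₁.sig]
36. n1.wid = "puk"  ["p" ++ B₁.wid]
37. n16.lim = 12  [terminal]
38. n0.pre = -3  [-3]
39. n0.env = "ypuk"  ["y" ++ B.wid]
40. n0.off = 0  [len(B.wid) - 3]
41. n0.acc = -8  [b.lim - 20]

false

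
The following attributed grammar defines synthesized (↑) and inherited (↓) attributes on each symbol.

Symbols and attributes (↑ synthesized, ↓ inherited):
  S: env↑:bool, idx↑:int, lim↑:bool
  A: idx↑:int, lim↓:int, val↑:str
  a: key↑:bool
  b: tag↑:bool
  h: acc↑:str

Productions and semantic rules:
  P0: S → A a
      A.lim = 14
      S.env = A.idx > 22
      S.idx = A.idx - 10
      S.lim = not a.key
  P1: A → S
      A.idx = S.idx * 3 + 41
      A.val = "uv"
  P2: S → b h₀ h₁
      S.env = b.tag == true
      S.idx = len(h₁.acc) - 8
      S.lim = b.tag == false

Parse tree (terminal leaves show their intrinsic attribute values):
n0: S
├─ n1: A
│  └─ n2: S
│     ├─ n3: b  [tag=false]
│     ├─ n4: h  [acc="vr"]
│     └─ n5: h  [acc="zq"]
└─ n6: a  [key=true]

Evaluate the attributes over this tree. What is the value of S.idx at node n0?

13

1. n1.lim = 14  [14]
2. n3.tag = false  [terminal]
3. n4.acc = "vr"  [terminal]
4. n5.acc = "zq"  [terminal]
5. n2.env = false  [b.tag == true]
6. n2.idx = -6  [len(h₁.acc) - 8]
7. n2.lim = true  [b.tag == false]
8. n1.idx = 23  [S.idx * 3 + 41]
9. n1.val = "uv"  ["uv"]
10. n6.key = true  [terminal]
11. n0.env = true  [A.idx > 22]
12. n0.idx = 13  [A.idx - 10]
13. n0.lim = false  [not a.key]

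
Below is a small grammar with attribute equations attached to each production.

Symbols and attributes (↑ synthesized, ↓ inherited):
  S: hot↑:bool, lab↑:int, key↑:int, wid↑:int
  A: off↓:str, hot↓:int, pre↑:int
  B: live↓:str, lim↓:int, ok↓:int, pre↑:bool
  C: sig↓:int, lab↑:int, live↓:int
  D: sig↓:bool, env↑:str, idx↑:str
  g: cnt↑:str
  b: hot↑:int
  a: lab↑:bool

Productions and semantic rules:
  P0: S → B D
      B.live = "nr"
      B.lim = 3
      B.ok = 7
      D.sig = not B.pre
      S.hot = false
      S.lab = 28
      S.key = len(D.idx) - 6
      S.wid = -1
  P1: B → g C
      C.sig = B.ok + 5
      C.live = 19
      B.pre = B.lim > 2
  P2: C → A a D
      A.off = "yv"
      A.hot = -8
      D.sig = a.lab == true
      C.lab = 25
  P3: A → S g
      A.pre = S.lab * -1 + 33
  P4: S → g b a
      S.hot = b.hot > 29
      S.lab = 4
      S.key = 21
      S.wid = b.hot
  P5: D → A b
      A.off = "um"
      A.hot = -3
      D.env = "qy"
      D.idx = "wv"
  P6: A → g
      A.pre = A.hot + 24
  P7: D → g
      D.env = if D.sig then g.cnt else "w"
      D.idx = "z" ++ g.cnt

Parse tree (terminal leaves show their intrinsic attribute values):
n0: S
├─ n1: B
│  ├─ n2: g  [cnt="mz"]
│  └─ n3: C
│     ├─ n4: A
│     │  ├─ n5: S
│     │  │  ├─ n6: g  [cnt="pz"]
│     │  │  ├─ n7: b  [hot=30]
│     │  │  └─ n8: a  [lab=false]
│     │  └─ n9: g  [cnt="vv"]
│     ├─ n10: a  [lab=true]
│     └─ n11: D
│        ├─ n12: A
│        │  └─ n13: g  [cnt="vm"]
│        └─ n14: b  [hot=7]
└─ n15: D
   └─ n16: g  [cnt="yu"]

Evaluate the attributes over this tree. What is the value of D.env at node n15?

"w"

1. n1.live = "nr"  ["nr"]
2. n1.lim = 3  [3]
3. n1.ok = 7  [7]
4. n2.cnt = "mz"  [terminal]
5. n3.sig = 12  [B.ok + 5]
6. n3.live = 19  [19]
7. n4.off = "yv"  ["yv"]
8. n4.hot = -8  [-8]
9. n6.cnt = "pz"  [terminal]
10. n7.hot = 30  [terminal]
11. n8.lab = false  [terminal]
12. n5.hot = true  [b.hot > 29]
13. n5.lab = 4  [4]
14. n5.key = 21  [21]
15. n5.wid = 30  [b.hot]
16. n9.cnt = "vv"  [terminal]
17. n4.pre = 29  [S.lab * -1 + 33]
18. n10.lab = true  [terminal]
19. n11.sig = true  [a.lab == true]
20. n12.off = "um"  ["um"]
21. n12.hot = -3  [-3]
22. n13.cnt = "vm"  [terminal]
23. n12.pre = 21  [A.hot + 24]
24. n14.hot = 7  [terminal]
25. n11.env = "qy"  ["qy"]
26. n11.idx = "wv"  ["wv"]
27. n3.lab = 25  [25]
28. n1.pre = true  [B.lim > 2]
29. n15.sig = false  [not B.pre]
30. n16.cnt = "yu"  [terminal]
31. n15.env = "w"  [if D.sig then g.cnt else "w"]
32. n15.idx = "zyu"  ["z" ++ g.cnt]
33. n0.hot = false  [false]
34. n0.lab = 28  [28]
35. n0.key = -3  [len(D.idx) - 6]
36. n0.wid = -1  [-1]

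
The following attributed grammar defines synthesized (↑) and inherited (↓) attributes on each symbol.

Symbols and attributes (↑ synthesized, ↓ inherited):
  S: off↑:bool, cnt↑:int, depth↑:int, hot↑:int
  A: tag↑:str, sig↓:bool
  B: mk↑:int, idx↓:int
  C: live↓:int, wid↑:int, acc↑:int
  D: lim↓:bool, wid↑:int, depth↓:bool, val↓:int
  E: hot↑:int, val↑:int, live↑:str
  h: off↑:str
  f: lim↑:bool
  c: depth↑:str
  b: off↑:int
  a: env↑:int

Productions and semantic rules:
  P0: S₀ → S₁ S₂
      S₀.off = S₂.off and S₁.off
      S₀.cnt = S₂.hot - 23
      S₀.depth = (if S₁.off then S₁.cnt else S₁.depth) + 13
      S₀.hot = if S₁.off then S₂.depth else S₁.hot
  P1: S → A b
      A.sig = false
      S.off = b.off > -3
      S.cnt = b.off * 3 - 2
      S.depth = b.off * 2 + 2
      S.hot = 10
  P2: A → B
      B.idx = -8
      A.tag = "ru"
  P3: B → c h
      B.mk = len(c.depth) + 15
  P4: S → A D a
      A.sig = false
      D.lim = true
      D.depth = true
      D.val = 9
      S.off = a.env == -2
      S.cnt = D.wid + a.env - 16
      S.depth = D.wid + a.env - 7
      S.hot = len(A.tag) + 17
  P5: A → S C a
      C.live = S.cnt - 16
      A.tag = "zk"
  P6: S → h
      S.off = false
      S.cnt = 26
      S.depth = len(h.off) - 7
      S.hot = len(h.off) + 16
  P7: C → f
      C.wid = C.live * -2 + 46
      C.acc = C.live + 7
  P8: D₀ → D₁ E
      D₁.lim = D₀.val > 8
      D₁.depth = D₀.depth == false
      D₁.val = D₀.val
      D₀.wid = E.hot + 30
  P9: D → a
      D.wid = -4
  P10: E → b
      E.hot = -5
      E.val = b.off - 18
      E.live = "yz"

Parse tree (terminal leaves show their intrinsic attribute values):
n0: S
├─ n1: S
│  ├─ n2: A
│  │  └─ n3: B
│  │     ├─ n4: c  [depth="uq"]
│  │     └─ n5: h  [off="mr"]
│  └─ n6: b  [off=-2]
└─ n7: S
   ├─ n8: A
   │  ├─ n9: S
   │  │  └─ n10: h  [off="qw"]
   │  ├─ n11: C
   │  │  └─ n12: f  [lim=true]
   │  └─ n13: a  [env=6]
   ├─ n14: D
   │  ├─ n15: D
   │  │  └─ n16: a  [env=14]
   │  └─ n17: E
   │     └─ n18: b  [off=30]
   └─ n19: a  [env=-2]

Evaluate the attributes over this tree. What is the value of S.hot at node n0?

1. n2.sig = false  [false]
2. n3.idx = -8  [-8]
3. n4.depth = "uq"  [terminal]
4. n5.off = "mr"  [terminal]
5. n3.mk = 17  [len(c.depth) + 15]
6. n2.tag = "ru"  ["ru"]
7. n6.off = -2  [terminal]
8. n1.off = true  [b.off > -3]
9. n1.cnt = -8  [b.off * 3 - 2]
10. n1.depth = -2  [b.off * 2 + 2]
11. n1.hot = 10  [10]
12. n8.sig = false  [false]
13. n10.off = "qw"  [terminal]
14. n9.off = false  [false]
15. n9.cnt = 26  [26]
16. n9.depth = -5  [len(h.off) - 7]
17. n9.hot = 18  [len(h.off) + 16]
18. n11.live = 10  [S.cnt - 16]
19. n12.lim = true  [terminal]
20. n11.wid = 26  [C.live * -2 + 46]
21. n11.acc = 17  [C.live + 7]
22. n13.env = 6  [terminal]
23. n8.tag = "zk"  ["zk"]
24. n14.lim = true  [true]
25. n14.depth = true  [true]
26. n14.val = 9  [9]
27. n15.lim = true  [D₀.val > 8]
28. n15.depth = false  [D₀.depth == false]
29. n15.val = 9  [D₀.val]
30. n16.env = 14  [terminal]
31. n15.wid = -4  [-4]
32. n18.off = 30  [terminal]
33. n17.hot = -5  [-5]
34. n17.val = 12  [b.off - 18]
35. n17.live = "yz"  ["yz"]
36. n14.wid = 25  [E.hot + 30]
37. n19.env = -2  [terminal]
38. n7.off = true  [a.env == -2]
39. n7.cnt = 7  [D.wid + a.env - 16]
40. n7.depth = 16  [D.wid + a.env - 7]
41. n7.hot = 19  [len(A.tag) + 17]
42. n0.off = true  [S₂.off and S₁.off]
43. n0.cnt = -4  [S₂.hot - 23]
44. n0.depth = 5  [(if S₁.off then S₁.cnt else S₁.depth) + 13]
45. n0.hot = 16  [if S₁.off then S₂.depth else S₁.hot]

16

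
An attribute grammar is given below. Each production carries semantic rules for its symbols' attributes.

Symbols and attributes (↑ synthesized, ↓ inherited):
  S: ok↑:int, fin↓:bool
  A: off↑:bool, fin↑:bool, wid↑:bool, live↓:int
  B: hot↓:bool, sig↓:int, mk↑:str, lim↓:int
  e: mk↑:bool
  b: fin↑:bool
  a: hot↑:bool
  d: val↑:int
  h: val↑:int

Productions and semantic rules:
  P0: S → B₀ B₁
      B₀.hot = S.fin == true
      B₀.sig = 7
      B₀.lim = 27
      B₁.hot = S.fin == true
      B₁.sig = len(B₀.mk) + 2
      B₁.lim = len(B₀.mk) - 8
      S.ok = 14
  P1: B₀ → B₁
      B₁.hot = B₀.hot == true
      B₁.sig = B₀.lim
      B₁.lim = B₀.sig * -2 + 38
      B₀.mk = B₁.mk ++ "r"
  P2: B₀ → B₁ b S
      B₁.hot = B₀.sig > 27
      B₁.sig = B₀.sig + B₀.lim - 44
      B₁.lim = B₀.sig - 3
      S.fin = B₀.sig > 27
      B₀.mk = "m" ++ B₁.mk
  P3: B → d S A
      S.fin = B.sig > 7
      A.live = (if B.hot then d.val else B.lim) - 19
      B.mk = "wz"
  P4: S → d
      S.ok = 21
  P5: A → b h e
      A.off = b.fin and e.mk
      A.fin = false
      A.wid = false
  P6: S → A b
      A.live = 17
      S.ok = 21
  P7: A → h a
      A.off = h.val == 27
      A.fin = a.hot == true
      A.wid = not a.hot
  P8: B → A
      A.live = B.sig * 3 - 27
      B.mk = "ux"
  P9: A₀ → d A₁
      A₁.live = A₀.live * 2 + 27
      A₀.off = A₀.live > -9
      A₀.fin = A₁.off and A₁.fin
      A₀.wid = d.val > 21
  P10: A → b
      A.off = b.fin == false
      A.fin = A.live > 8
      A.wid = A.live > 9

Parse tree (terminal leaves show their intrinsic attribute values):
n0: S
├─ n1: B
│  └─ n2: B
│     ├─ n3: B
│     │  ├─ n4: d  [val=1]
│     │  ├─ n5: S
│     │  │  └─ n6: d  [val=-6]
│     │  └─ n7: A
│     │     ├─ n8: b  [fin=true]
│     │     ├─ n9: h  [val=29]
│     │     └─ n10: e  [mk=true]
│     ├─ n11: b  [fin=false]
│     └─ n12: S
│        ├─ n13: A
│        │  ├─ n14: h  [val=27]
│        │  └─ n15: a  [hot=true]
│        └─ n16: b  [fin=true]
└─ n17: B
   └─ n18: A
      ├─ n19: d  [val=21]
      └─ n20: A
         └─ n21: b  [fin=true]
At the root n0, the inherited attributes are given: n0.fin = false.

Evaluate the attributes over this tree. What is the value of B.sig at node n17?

1. n0.fin = false  [given at root]
2. n1.hot = false  [S.fin == true]
3. n1.sig = 7  [7]
4. n1.lim = 27  [27]
5. n2.hot = false  [B₀.hot == true]
6. n2.sig = 27  [B₀.lim]
7. n2.lim = 24  [B₀.sig * -2 + 38]
8. n3.hot = false  [B₀.sig > 27]
9. n3.sig = 7  [B₀.sig + B₀.lim - 44]
10. n3.lim = 24  [B₀.sig - 3]
11. n4.val = 1  [terminal]
12. n5.fin = false  [B.sig > 7]
13. n6.val = -6  [terminal]
14. n5.ok = 21  [21]
15. n7.live = 5  [(if B.hot then d.val else B.lim) - 19]
16. n8.fin = true  [terminal]
17. n9.val = 29  [terminal]
18. n10.mk = true  [terminal]
19. n7.off = true  [b.fin and e.mk]
20. n7.fin = false  [false]
21. n7.wid = false  [false]
22. n3.mk = "wz"  ["wz"]
23. n11.fin = false  [terminal]
24. n12.fin = false  [B₀.sig > 27]
25. n13.live = 17  [17]
26. n14.val = 27  [terminal]
27. n15.hot = true  [terminal]
28. n13.off = true  [h.val == 27]
29. n13.fin = true  [a.hot == true]
30. n13.wid = false  [not a.hot]
31. n16.fin = true  [terminal]
32. n12.ok = 21  [21]
33. n2.mk = "mwz"  ["m" ++ B₁.mk]
34. n1.mk = "mwzr"  [B₁.mk ++ "r"]
35. n17.hot = false  [S.fin == true]
36. n17.sig = 6  [len(B₀.mk) + 2]
37. n17.lim = -4  [len(B₀.mk) - 8]
38. n18.live = -9  [B.sig * 3 - 27]
39. n19.val = 21  [terminal]
40. n20.live = 9  [A₀.live * 2 + 27]
41. n21.fin = true  [terminal]
42. n20.off = false  [b.fin == false]
43. n20.fin = true  [A.live > 8]
44. n20.wid = false  [A.live > 9]
45. n18.off = false  [A₀.live > -9]
46. n18.fin = false  [A₁.off and A₁.fin]
47. n18.wid = false  [d.val > 21]
48. n17.mk = "ux"  ["ux"]
49. n0.ok = 14  [14]

6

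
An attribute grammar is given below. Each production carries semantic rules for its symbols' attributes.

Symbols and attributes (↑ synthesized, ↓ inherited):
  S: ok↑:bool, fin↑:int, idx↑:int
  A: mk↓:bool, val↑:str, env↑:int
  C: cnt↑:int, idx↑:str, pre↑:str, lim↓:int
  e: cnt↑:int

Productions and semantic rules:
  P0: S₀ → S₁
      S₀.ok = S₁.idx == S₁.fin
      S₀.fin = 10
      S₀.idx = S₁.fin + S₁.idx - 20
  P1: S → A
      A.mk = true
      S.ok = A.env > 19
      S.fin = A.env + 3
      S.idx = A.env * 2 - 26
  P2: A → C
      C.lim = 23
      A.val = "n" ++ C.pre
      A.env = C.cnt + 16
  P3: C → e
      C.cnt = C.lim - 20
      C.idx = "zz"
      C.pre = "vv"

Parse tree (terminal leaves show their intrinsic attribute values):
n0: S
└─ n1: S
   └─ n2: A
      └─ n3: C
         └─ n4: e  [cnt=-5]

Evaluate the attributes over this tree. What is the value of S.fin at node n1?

1. n2.mk = true  [true]
2. n3.lim = 23  [23]
3. n4.cnt = -5  [terminal]
4. n3.cnt = 3  [C.lim - 20]
5. n3.idx = "zz"  ["zz"]
6. n3.pre = "vv"  ["vv"]
7. n2.val = "nvv"  ["n" ++ C.pre]
8. n2.env = 19  [C.cnt + 16]
9. n1.ok = false  [A.env > 19]
10. n1.fin = 22  [A.env + 3]
11. n1.idx = 12  [A.env * 2 - 26]
12. n0.ok = false  [S₁.idx == S₁.fin]
13. n0.fin = 10  [10]
14. n0.idx = 14  [S₁.fin + S₁.idx - 20]

22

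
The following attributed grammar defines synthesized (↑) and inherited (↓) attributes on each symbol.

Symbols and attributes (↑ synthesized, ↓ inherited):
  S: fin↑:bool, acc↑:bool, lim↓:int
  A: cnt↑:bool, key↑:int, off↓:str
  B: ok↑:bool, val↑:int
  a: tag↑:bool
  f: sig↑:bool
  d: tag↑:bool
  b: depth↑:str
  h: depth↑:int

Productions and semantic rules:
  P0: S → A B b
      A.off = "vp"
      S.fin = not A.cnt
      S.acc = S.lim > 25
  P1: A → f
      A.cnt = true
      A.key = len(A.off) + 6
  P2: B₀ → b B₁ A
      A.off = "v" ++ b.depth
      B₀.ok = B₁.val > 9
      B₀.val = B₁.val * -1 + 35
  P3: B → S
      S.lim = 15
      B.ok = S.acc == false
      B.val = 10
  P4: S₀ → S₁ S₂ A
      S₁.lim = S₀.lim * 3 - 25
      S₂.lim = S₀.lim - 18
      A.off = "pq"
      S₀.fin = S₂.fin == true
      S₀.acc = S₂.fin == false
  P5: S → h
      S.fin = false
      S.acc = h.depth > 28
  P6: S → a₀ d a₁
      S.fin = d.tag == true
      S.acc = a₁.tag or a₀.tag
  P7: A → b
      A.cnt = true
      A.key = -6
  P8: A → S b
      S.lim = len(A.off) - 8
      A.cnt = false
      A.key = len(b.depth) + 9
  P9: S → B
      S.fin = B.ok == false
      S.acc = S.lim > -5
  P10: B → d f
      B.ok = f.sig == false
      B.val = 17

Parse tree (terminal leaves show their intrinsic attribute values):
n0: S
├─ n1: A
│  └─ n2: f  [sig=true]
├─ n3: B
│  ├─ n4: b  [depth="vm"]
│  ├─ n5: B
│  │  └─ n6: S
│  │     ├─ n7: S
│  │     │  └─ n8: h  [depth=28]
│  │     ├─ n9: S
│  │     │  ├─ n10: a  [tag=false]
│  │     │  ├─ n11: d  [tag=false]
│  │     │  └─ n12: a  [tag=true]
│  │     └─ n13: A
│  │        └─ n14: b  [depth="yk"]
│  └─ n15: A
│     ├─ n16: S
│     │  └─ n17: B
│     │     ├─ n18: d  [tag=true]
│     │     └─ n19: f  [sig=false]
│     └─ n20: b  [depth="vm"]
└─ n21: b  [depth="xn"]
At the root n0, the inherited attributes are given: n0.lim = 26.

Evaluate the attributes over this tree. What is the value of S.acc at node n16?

1. n0.lim = 26  [given at root]
2. n1.off = "vp"  ["vp"]
3. n2.sig = true  [terminal]
4. n1.cnt = true  [true]
5. n1.key = 8  [len(A.off) + 6]
6. n4.depth = "vm"  [terminal]
7. n6.lim = 15  [15]
8. n7.lim = 20  [S₀.lim * 3 - 25]
9. n8.depth = 28  [terminal]
10. n7.fin = false  [false]
11. n7.acc = false  [h.depth > 28]
12. n9.lim = -3  [S₀.lim - 18]
13. n10.tag = false  [terminal]
14. n11.tag = false  [terminal]
15. n12.tag = true  [terminal]
16. n9.fin = false  [d.tag == true]
17. n9.acc = true  [a₁.tag or a₀.tag]
18. n13.off = "pq"  ["pq"]
19. n14.depth = "yk"  [terminal]
20. n13.cnt = true  [true]
21. n13.key = -6  [-6]
22. n6.fin = false  [S₂.fin == true]
23. n6.acc = true  [S₂.fin == false]
24. n5.ok = false  [S.acc == false]
25. n5.val = 10  [10]
26. n15.off = "vvm"  ["v" ++ b.depth]
27. n16.lim = -5  [len(A.off) - 8]
28. n18.tag = true  [terminal]
29. n19.sig = false  [terminal]
30. n17.ok = true  [f.sig == false]
31. n17.val = 17  [17]
32. n16.fin = false  [B.ok == false]
33. n16.acc = false  [S.lim > -5]
34. n20.depth = "vm"  [terminal]
35. n15.cnt = false  [false]
36. n15.key = 11  [len(b.depth) + 9]
37. n3.ok = true  [B₁.val > 9]
38. n3.val = 25  [B₁.val * -1 + 35]
39. n21.depth = "xn"  [terminal]
40. n0.fin = false  [not A.cnt]
41. n0.acc = true  [S.lim > 25]

false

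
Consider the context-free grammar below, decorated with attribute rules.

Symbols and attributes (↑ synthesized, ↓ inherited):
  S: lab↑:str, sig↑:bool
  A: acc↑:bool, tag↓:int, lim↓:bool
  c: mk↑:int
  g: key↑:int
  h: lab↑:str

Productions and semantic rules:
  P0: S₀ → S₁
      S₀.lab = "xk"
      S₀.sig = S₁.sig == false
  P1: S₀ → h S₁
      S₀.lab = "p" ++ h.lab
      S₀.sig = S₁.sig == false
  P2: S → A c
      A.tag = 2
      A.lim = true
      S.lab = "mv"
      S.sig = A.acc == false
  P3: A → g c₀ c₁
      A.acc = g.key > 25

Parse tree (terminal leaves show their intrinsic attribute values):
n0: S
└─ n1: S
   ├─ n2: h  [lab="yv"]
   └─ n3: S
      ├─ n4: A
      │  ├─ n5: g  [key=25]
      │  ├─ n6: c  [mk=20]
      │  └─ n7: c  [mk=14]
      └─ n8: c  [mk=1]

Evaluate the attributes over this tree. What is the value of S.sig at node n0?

1. n2.lab = "yv"  [terminal]
2. n4.tag = 2  [2]
3. n4.lim = true  [true]
4. n5.key = 25  [terminal]
5. n6.mk = 20  [terminal]
6. n7.mk = 14  [terminal]
7. n4.acc = false  [g.key > 25]
8. n8.mk = 1  [terminal]
9. n3.lab = "mv"  ["mv"]
10. n3.sig = true  [A.acc == false]
11. n1.lab = "pyv"  ["p" ++ h.lab]
12. n1.sig = false  [S₁.sig == false]
13. n0.lab = "xk"  ["xk"]
14. n0.sig = true  [S₁.sig == false]

true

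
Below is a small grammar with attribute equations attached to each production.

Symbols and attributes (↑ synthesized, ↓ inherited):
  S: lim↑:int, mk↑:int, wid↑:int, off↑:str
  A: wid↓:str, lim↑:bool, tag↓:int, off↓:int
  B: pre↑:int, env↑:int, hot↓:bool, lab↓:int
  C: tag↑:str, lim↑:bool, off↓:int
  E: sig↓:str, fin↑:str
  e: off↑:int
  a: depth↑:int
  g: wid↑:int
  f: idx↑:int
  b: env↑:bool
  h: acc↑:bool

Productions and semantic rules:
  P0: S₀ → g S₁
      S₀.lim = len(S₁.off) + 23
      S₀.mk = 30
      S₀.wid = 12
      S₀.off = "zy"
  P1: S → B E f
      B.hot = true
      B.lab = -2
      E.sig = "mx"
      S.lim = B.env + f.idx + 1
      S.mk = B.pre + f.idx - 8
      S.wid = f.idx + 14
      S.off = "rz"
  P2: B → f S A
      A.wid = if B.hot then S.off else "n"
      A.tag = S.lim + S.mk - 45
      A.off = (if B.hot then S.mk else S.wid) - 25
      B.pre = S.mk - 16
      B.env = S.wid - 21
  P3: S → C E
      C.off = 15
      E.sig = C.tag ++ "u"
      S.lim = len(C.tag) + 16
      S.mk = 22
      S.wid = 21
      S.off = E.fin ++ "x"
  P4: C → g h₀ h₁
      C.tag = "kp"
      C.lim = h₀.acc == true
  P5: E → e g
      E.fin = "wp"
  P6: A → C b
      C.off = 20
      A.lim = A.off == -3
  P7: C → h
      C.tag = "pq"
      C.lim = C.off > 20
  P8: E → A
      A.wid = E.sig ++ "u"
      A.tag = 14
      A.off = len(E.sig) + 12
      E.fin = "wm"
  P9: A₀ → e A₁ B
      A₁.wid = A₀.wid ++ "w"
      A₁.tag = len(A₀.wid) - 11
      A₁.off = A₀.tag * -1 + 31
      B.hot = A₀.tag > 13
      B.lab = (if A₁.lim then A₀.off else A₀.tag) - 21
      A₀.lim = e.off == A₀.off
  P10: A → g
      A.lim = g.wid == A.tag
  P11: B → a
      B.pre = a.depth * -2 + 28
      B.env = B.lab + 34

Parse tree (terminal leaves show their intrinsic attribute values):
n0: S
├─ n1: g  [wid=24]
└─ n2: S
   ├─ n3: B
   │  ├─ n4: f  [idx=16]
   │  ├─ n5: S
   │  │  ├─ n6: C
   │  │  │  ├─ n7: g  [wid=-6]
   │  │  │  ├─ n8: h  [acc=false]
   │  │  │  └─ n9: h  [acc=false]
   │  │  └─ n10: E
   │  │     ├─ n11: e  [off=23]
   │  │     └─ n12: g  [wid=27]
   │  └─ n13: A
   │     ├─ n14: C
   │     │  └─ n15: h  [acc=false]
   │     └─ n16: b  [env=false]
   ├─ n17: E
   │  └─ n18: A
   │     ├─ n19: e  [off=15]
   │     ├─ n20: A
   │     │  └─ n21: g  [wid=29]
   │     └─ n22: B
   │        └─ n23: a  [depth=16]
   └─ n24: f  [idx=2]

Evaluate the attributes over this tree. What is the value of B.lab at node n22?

1. n1.wid = 24  [terminal]
2. n3.hot = true  [true]
3. n3.lab = -2  [-2]
4. n4.idx = 16  [terminal]
5. n6.off = 15  [15]
6. n7.wid = -6  [terminal]
7. n8.acc = false  [terminal]
8. n9.acc = false  [terminal]
9. n6.tag = "kp"  ["kp"]
10. n6.lim = false  [h₀.acc == true]
11. n10.sig = "kpu"  [C.tag ++ "u"]
12. n11.off = 23  [terminal]
13. n12.wid = 27  [terminal]
14. n10.fin = "wp"  ["wp"]
15. n5.lim = 18  [len(C.tag) + 16]
16. n5.mk = 22  [22]
17. n5.wid = 21  [21]
18. n5.off = "wpx"  [E.fin ++ "x"]
19. n13.wid = "wpx"  [if B.hot then S.off else "n"]
20. n13.tag = -5  [S.lim + S.mk - 45]
21. n13.off = -3  [(if B.hot then S.mk else S.wid) - 25]
22. n14.off = 20  [20]
23. n15.acc = false  [terminal]
24. n14.tag = "pq"  ["pq"]
25. n14.lim = false  [C.off > 20]
26. n16.env = false  [terminal]
27. n13.lim = true  [A.off == -3]
28. n3.pre = 6  [S.mk - 16]
29. n3.env = 0  [S.wid - 21]
30. n17.sig = "mx"  ["mx"]
31. n18.wid = "mxu"  [E.sig ++ "u"]
32. n18.tag = 14  [14]
33. n18.off = 14  [len(E.sig) + 12]
34. n19.off = 15  [terminal]
35. n20.wid = "mxuw"  [A₀.wid ++ "w"]
36. n20.tag = -8  [len(A₀.wid) - 11]
37. n20.off = 17  [A₀.tag * -1 + 31]
38. n21.wid = 29  [terminal]
39. n20.lim = false  [g.wid == A.tag]
40. n22.hot = true  [A₀.tag > 13]
41. n22.lab = -7  [(if A₁.lim then A₀.off else A₀.tag) - 21]
42. n23.depth = 16  [terminal]
43. n22.pre = -4  [a.depth * -2 + 28]
44. n22.env = 27  [B.lab + 34]
45. n18.lim = false  [e.off == A₀.off]
46. n17.fin = "wm"  ["wm"]
47. n24.idx = 2  [terminal]
48. n2.lim = 3  [B.env + f.idx + 1]
49. n2.mk = 0  [B.pre + f.idx - 8]
50. n2.wid = 16  [f.idx + 14]
51. n2.off = "rz"  ["rz"]
52. n0.lim = 25  [len(S₁.off) + 23]
53. n0.mk = 30  [30]
54. n0.wid = 12  [12]
55. n0.off = "zy"  ["zy"]

-7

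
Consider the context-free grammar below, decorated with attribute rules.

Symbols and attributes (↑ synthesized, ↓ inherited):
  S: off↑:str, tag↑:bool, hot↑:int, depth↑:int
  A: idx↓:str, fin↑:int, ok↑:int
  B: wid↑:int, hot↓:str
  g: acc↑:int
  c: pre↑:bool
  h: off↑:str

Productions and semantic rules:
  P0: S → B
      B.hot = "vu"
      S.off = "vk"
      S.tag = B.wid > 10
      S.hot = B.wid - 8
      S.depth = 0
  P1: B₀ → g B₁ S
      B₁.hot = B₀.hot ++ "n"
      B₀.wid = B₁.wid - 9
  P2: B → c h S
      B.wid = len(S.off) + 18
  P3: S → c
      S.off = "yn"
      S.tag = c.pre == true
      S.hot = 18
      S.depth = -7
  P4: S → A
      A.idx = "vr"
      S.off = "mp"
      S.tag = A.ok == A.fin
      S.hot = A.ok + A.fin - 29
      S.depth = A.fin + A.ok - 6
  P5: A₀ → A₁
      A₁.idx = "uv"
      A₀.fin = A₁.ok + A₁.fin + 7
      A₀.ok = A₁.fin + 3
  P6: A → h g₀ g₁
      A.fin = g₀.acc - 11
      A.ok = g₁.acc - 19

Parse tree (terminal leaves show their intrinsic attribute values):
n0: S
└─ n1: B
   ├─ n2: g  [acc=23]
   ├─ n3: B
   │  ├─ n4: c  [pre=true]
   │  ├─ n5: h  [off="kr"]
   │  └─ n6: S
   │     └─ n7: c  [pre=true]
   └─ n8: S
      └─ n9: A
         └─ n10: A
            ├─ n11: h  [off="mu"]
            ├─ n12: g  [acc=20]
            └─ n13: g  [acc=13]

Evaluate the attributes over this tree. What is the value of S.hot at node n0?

3

1. n1.hot = "vu"  ["vu"]
2. n2.acc = 23  [terminal]
3. n3.hot = "vun"  [B₀.hot ++ "n"]
4. n4.pre = true  [terminal]
5. n5.off = "kr"  [terminal]
6. n7.pre = true  [terminal]
7. n6.off = "yn"  ["yn"]
8. n6.tag = true  [c.pre == true]
9. n6.hot = 18  [18]
10. n6.depth = -7  [-7]
11. n3.wid = 20  [len(S.off) + 18]
12. n9.idx = "vr"  ["vr"]
13. n10.idx = "uv"  ["uv"]
14. n11.off = "mu"  [terminal]
15. n12.acc = 20  [terminal]
16. n13.acc = 13  [terminal]
17. n10.fin = 9  [g₀.acc - 11]
18. n10.ok = -6  [g₁.acc - 19]
19. n9.fin = 10  [A₁.ok + A₁.fin + 7]
20. n9.ok = 12  [A₁.fin + 3]
21. n8.off = "mp"  ["mp"]
22. n8.tag = false  [A.ok == A.fin]
23. n8.hot = -7  [A.ok + A.fin - 29]
24. n8.depth = 16  [A.fin + A.ok - 6]
25. n1.wid = 11  [B₁.wid - 9]
26. n0.off = "vk"  ["vk"]
27. n0.tag = true  [B.wid > 10]
28. n0.hot = 3  [B.wid - 8]
29. n0.depth = 0  [0]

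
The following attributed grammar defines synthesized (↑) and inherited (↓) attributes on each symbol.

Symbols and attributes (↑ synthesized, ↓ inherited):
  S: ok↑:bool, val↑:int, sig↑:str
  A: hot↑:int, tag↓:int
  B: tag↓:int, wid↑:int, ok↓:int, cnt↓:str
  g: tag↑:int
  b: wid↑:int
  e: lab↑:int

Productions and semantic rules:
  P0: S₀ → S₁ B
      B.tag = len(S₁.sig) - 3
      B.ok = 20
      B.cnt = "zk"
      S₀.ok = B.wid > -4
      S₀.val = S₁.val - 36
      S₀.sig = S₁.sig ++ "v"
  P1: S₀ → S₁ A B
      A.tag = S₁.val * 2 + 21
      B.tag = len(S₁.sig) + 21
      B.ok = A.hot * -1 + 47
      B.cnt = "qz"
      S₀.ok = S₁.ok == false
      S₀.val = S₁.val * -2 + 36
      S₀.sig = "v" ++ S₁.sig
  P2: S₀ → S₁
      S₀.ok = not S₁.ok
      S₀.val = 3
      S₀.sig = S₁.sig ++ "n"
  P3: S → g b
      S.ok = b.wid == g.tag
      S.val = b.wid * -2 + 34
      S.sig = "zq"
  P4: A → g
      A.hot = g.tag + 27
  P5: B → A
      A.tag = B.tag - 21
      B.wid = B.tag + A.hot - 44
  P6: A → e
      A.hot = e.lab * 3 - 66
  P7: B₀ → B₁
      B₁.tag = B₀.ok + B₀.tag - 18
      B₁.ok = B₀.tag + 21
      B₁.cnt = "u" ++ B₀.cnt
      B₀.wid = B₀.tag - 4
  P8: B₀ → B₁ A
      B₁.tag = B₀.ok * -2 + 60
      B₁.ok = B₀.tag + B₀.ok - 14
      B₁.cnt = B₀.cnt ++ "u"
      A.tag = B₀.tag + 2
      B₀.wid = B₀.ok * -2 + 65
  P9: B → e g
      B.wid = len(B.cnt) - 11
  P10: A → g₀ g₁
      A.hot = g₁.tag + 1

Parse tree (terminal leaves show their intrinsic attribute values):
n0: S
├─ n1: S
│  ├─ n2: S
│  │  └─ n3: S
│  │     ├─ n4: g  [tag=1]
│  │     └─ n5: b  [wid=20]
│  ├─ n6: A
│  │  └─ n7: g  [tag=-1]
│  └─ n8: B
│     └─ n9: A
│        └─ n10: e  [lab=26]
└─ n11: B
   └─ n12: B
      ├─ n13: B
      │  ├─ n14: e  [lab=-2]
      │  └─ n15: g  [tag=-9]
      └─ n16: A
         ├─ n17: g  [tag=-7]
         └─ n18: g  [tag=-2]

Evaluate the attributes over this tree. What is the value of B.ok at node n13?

11

1. n4.tag = 1  [terminal]
2. n5.wid = 20  [terminal]
3. n3.ok = false  [b.wid == g.tag]
4. n3.val = -6  [b.wid * -2 + 34]
5. n3.sig = "zq"  ["zq"]
6. n2.ok = true  [not S₁.ok]
7. n2.val = 3  [3]
8. n2.sig = "zqn"  [S₁.sig ++ "n"]
9. n6.tag = 27  [S₁.val * 2 + 21]
10. n7.tag = -1  [terminal]
11. n6.hot = 26  [g.tag + 27]
12. n8.tag = 24  [len(S₁.sig) + 21]
13. n8.ok = 21  [A.hot * -1 + 47]
14. n8.cnt = "qz"  ["qz"]
15. n9.tag = 3  [B.tag - 21]
16. n10.lab = 26  [terminal]
17. n9.hot = 12  [e.lab * 3 - 66]
18. n8.wid = -8  [B.tag + A.hot - 44]
19. n1.ok = false  [S₁.ok == false]
20. n1.val = 30  [S₁.val * -2 + 36]
21. n1.sig = "vzqn"  ["v" ++ S₁.sig]
22. n11.tag = 1  [len(S₁.sig) - 3]
23. n11.ok = 20  [20]
24. n11.cnt = "zk"  ["zk"]
25. n12.tag = 3  [B₀.ok + B₀.tag - 18]
26. n12.ok = 22  [B₀.tag + 21]
27. n12.cnt = "uzk"  ["u" ++ B₀.cnt]
28. n13.tag = 16  [B₀.ok * -2 + 60]
29. n13.ok = 11  [B₀.tag + B₀.ok - 14]
30. n13.cnt = "uzku"  [B₀.cnt ++ "u"]
31. n14.lab = -2  [terminal]
32. n15.tag = -9  [terminal]
33. n13.wid = -7  [len(B.cnt) - 11]
34. n16.tag = 5  [B₀.tag + 2]
35. n17.tag = -7  [terminal]
36. n18.tag = -2  [terminal]
37. n16.hot = -1  [g₁.tag + 1]
38. n12.wid = 21  [B₀.ok * -2 + 65]
39. n11.wid = -3  [B₀.tag - 4]
40. n0.ok = true  [B.wid > -4]
41. n0.val = -6  [S₁.val - 36]
42. n0.sig = "vzqnv"  [S₁.sig ++ "v"]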